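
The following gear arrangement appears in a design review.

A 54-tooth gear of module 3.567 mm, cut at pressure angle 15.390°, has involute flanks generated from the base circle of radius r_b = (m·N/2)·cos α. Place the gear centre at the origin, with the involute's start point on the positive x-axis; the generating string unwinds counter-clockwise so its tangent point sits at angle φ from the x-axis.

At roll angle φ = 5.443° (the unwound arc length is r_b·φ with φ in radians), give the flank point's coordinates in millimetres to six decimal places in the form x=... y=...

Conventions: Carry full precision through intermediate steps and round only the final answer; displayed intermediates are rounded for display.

single-mesh involute tooth geometry (54T wheel at module 3.567)
pitch radius r_p = m·N/2 = 3.567·54/2 = 96.309000
base radius r_b = r_p·cos α = 96.309000·cos 15.390° = 92.855527
roll angle φ = 5.443° = 0.09499827 rad
x = r_b·(cos φ + φ·sin φ) = 93.273577
y = r_b·(sin φ − φ·cos φ) = 0.026512

x=93.273577 y=0.026512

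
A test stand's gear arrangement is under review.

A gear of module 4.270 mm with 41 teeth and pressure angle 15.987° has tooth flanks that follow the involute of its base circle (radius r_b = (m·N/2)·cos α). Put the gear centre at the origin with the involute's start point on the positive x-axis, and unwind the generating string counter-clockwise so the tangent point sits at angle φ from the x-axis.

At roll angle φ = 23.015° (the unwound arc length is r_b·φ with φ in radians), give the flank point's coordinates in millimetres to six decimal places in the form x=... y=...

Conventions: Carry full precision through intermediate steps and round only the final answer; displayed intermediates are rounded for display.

x=90.666991 y=1.788841

single-mesh involute tooth geometry (41T wheel at module 4.270)
pitch radius r_p = m·N/2 = 4.270·41/2 = 87.535000
base radius r_b = r_p·cos α = 87.535000·cos 15.987° = 84.149515
roll angle φ = 23.015° = 0.40168753 rad
x = r_b·(cos φ + φ·sin φ) = 90.666991
y = r_b·(sin φ − φ·cos φ) = 1.788841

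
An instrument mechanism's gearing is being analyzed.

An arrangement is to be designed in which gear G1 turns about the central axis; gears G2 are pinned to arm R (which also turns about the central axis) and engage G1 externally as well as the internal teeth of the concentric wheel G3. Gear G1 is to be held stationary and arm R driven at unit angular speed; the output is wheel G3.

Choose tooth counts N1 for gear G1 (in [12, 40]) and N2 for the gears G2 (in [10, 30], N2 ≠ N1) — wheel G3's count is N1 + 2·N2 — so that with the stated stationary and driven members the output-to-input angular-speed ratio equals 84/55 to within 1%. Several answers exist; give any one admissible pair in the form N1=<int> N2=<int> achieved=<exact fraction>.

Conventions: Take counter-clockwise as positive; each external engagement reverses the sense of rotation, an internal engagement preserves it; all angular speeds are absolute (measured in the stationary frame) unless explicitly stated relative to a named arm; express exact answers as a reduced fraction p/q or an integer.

topology: planetary set — design target 84/55, arm = carrier (Willis)
Willis with ω_sun = 0: ω_ring/ω_arm = (N1+N3)/N3; set equal to 84/55  ⇒  N3/N1 = 1/(84/55 − 1) = 55/29
N3 = N1 + 2·N2  ⇒  N2/N1 = (N3/N1 − 1)/2 = (55/29 − 1)/2 = 13/29
smallest multiple with N1 ≥ 12 and N2 ≥ 10: k = 1  ⇒  N1 = 1·29 = 29, N2 = 1·13 = 13 (N1 ≤ 40, N2 ≤ 30, N2 ≠ N1 ✓), N3 = 29 + 2·13 = 55
check: (N1+N3)/N3 with N1 = 29, N3 = 55 gives 84/55; |achieved − target| = 0 ≤ 21/1375 ✓

N1=29 N2=13 achieved=84/55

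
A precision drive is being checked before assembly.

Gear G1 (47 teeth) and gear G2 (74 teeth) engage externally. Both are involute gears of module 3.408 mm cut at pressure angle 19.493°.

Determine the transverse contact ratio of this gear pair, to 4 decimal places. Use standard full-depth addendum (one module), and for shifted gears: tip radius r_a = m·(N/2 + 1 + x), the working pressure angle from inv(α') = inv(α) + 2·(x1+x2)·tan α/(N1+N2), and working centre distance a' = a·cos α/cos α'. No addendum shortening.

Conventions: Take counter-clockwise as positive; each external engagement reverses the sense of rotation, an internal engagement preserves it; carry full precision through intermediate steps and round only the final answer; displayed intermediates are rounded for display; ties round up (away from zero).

1.8087

recognized (one external pair, fixed centres): single-mesh tooth geometry, m = 3.408, N1 = 47, N2 = 74
base radii: r_b1 = 75.497537, r_b2 = 118.868463
tip radii: r_a1 = 83.496000, r_a2 = 129.504000
no profile shift: α' = α, a' = a
action lengths: √(r_a1²−r_b1²) = 35.660957, √(r_a2²−r_b2²) = 51.396250
base pitch p_b = π·m·cos α = 10.092873
CR = (35.660957 + 51.396250 − 206.184000·sin 19.49300°)/10.092873 = 1.808734
contact ratio ≈ 1.8087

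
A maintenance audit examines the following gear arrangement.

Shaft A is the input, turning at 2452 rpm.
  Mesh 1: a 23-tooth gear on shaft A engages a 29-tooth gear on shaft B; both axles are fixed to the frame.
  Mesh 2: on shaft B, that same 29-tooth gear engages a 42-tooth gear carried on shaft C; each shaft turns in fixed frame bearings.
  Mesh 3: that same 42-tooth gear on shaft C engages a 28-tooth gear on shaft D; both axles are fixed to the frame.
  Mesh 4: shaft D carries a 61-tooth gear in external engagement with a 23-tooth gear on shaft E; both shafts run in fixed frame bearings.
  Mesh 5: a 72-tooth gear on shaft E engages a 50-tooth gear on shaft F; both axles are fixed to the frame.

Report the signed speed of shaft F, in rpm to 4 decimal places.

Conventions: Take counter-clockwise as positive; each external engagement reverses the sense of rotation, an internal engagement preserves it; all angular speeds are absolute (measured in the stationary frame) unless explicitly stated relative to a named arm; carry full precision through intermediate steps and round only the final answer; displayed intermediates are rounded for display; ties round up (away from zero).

5-mesh fixed-axis compound train (all bearings frame-fixed)
mesh 1 [23T→29T]: ω = 2452.0000×23/29 = 1944.6897 rpm, sense flips to −
mesh 2 [29T→42T]: ω = 1944.6897×29/42 = 1342.7619 rpm, sense flips to +
mesh 3 [42T→28T]: ω = 1342.7619×42/28 = 2014.1429 rpm, sense flips to −
mesh 4 [61T→23T]: ω = 2014.1429×61/23 = 5341.8571 rpm, sense flips to +
mesh 5 [72T→50T]: ω = 5341.8571×72/50 = 7692.2743 rpm, sense flips to −
signed output speed = -7692.2743 rpm

-7692.2743 rpm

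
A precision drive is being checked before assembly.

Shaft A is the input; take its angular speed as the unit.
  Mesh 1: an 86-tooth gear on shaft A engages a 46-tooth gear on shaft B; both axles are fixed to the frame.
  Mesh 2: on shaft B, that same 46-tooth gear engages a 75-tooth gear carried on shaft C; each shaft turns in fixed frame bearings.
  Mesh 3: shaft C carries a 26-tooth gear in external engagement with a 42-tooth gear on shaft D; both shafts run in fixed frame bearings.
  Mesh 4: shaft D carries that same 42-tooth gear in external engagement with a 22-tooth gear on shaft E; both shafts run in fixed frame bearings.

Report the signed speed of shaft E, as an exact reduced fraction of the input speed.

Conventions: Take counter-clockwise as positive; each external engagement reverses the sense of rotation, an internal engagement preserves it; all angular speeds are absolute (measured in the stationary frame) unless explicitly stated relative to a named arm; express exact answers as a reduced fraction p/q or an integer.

1118/825

4-mesh fixed-axis compound train (all bearings frame-fixed)
mesh 1 [86T→46T]: |ω|/ω_in = 1×86/46 = 43/23, sense flips to −
mesh 2 [46T→75T]: |ω|/ω_in = (43/23)×46/75 = 86/75, sense flips to +
mesh 3 [26T→42T]: |ω|/ω_in = (86/75)×26/42 = 1118/1575, sense flips to −
mesh 4 [42T→22T]: |ω|/ω_in = (1118/1575)×42/22 = 1118/825, sense flips to +
signed output speed (× input speed) = 1118/825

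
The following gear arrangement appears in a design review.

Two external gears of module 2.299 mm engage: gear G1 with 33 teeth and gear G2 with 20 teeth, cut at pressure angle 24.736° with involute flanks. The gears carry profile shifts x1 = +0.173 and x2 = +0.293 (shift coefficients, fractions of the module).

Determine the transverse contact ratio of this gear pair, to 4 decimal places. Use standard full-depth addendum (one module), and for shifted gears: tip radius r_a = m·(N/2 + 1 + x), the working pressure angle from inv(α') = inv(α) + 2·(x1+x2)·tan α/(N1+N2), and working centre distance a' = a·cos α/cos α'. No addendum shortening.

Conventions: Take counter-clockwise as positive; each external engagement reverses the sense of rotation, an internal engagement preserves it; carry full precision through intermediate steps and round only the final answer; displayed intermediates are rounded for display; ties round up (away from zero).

1.3867

class = single-mesh tooth geometry [involute pair 33T × 20T, m = 2.299]
base radii: r_b1 = 34.452929, r_b2 = 20.880563
tip radii: r_a1 = 40.630227, r_a2 = 25.962607
inv(α') = inv(24.736°) + 2·(+0.173+0.293)·tan α/(33+20) = 0.03708697  ⇒  α' = 26.73218°
a' = a·cos α / cos α' = 60.9235·cos 24.736°/cos 26.73218° = 61.955349
action lengths: √(r_a1²−r_b1²) = 21.536273, √(r_a2²−r_b2²) = 15.429163
base pitch p_b = π·m·cos α = 6.559822
CR = (21.536273 + 15.429163 − 61.955349·sin 26.73218°)/6.559822 = 1.386720
contact ratio ≈ 1.3867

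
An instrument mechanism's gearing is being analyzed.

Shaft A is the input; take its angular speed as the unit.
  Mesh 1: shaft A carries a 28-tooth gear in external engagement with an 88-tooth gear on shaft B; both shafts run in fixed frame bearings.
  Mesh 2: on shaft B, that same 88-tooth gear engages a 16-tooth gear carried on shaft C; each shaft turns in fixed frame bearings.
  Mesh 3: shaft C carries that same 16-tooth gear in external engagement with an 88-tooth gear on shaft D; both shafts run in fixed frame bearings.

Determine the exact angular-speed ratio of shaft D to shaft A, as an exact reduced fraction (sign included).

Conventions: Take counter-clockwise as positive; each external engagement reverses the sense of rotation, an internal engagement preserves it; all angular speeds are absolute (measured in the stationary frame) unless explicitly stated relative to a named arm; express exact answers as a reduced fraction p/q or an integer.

-7/22

class = fixed-axis compound train [3 meshes; 3 ratios multiply, 3 sense flips]
mesh 1 [28T→88T]: running ratio 7/22, sense −
mesh 2 [88T→16T]: running ratio 7/4, sense +
mesh 3 [16T→88T]: running ratio 7/22, sense −
ω_out/ω_in = -7/22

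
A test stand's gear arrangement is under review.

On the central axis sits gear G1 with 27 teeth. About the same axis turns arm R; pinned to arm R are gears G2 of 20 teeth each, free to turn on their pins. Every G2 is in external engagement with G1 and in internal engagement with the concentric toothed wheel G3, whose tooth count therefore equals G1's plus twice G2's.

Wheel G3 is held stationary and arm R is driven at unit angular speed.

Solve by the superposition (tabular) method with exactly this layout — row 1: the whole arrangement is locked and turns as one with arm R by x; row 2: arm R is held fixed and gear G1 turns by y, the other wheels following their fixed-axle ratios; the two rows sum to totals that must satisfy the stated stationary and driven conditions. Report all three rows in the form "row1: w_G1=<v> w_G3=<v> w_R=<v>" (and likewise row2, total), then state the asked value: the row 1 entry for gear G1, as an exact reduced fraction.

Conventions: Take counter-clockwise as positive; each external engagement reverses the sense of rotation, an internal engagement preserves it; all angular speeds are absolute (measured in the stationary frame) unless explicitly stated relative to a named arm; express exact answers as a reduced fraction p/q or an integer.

row1: w_G1=1 w_G3=1 w_R=1
row2: w_G1=67/27 w_G3=-1 w_R=0
total: w_G1=94/27 w_G3=0 w_R=1
asked value: 1

recognized (axles ride arm R): planetary set, 27/20/67 teeth
row 1: whole set turns with the arm by x
row 2: sun turns y, ring = −(27/67)·y, arm 0
boundary: total ω_ring = x − (27/67)·y = 0 and total ω_arm = x = 1  ⇒  y = 67/27, x = 1
row 2 ring = −(27/67)·67/27 = -1
totals (row 1 + row 2): sun 1 + 67/27 = 94/27, ring 1 + (-1) = 0, arm 1 + 0 = 1
asked cell (row1, sun) = 1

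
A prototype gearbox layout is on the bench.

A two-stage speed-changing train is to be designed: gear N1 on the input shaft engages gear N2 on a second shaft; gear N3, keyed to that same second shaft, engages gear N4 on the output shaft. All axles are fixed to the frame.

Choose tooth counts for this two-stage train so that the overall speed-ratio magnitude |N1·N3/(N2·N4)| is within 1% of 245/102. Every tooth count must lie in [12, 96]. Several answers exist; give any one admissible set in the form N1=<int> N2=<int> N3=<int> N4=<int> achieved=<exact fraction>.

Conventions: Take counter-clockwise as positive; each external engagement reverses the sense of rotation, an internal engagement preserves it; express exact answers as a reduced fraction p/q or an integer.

N1=14 N2=12 N3=35 N4=17 achieved=245/102

2-stage fixed-axis compound train for ratio 245/102
target = 245/102 in lowest terms: an exact hit needs N1·N3 = k·245 and N2·N4 = k·102 for one integer k, every count in [12, 96]; additionally prefer no 1:1 stage (N1 ≠ N2, N3 ≠ N4)
k = 1: no 1:1-free in-range split of k·245 and k·102 into factor pairs; take k = 2
k = 2: N1·N3 = 490 = 14·35, N2·N4 = 204 = 12·17
achieved = 14·35/(12·17) = 245/102; |achieved − target| = 0 ≤ 49/2040 ✓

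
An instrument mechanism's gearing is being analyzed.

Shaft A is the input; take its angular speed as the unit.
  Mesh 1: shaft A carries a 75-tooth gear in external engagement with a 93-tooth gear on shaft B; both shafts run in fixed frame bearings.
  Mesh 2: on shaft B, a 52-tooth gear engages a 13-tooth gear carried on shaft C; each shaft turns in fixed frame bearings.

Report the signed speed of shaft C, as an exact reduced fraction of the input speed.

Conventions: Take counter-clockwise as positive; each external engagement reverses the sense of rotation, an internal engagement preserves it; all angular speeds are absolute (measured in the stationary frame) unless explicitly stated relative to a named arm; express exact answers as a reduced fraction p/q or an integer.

2-mesh fixed-axis compound train (all bearings frame-fixed)
mesh 1 [75T→93T]: |ω|/ω_in = 1×75/93 = 25/31, sense flips to −
mesh 2 [52T→13T]: |ω|/ω_in = (25/31)×52/13 = 100/31, sense flips to +
signed output speed (× input speed) = 100/31

100/31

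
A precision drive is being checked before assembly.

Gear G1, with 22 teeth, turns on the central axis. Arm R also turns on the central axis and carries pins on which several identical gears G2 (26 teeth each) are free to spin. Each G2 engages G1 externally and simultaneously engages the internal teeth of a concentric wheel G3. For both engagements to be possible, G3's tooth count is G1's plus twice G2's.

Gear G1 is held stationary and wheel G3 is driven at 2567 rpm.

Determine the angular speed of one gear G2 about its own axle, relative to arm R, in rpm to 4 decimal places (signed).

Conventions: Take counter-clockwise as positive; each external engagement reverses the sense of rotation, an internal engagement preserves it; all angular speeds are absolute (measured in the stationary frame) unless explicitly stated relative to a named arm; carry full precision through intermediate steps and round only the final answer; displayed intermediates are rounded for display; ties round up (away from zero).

recognized (axles ride arm R): planetary set, 22/26/74 teeth
normalise by the input: solve with ω_ring = 1, then scale by 2567 rpm
ring teeth: 22 + 2·26 = 74
22(ω_sun−ω_arm) = −74(ω_ring−ω_arm),  ω_sun = 0, ω_ring = 1
22(0−ω_arm) = −74(1−ω_arm)  ⇒  96·ω_arm = 74  ⇒  ω_arm = 37/48
sun–planet mesh: 22·(0−37/48) = −26·(ω_p−ω_arm)  ⇒  ω_p−ω_arm = 407/624
scale: ω_p−ω_arm = 407/624 × 2567 rpm = +1674.3093 rpm

+1674.3093 rpm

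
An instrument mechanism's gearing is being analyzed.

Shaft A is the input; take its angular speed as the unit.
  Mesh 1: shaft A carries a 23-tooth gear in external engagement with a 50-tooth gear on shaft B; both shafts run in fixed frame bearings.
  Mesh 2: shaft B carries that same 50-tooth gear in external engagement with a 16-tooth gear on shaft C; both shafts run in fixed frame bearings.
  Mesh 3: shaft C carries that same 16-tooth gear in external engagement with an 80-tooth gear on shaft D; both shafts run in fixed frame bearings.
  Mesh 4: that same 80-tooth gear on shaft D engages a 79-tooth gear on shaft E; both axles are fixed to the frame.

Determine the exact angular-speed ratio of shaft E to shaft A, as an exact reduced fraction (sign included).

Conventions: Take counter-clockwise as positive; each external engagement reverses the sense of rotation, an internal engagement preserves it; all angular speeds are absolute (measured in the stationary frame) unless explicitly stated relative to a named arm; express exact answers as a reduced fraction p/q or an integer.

class = fixed-axis compound train [4 meshes; 4 ratios multiply, 4 sense flips]
mesh 1 [23T→50T]: running ratio 23/50, sense −
mesh 2 [50T→16T]: running ratio 23/16, sense +
mesh 3 [16T→80T]: running ratio 23/80, sense −
mesh 4 [80T→79T]: running ratio 23/79, sense +
ω_out/ω_in = 23/79

23/79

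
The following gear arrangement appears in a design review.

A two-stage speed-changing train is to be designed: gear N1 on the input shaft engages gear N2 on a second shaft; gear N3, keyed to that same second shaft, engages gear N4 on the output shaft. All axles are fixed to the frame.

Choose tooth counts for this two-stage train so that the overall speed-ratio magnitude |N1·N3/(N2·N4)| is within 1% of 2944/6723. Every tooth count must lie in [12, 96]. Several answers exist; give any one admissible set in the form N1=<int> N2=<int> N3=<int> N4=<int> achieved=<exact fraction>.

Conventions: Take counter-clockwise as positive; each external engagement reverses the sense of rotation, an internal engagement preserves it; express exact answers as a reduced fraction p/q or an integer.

N1=32 N2=81 N3=92 N4=83 achieved=2944/6723

design class (target 2944/6723): fixed-axis compound train
target = 2944/6723 in lowest terms: an exact hit needs N1·N3 = k·2944 and N2·N4 = k·6723 for one integer k, every count in [12, 96]; additionally prefer no 1:1 stage (N1 ≠ N2, N3 ≠ N4)
k = 1: N1·N3 = 2944 = 32·92, N2·N4 = 6723 = 81·83
achieved = 32·92/(81·83) = 2944/6723; |achieved − target| = 0 ≤ 736/168075 ✓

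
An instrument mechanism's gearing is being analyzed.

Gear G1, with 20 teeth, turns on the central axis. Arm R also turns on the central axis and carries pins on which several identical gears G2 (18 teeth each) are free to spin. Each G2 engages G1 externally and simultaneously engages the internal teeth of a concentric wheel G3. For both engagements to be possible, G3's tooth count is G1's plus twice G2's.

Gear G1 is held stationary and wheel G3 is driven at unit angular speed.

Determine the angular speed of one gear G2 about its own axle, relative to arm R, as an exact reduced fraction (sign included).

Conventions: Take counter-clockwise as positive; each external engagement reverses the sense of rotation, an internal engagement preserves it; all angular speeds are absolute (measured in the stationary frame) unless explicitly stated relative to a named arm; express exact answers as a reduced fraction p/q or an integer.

140/171

class = planetary set [G3 = 20+2·18 = 56; Willis about the carrier]
ring teeth: 20 + 2·18 = 56
20(ω_sun−ω_arm) = −56(ω_ring−ω_arm),  ω_sun = 0, ω_ring = 1
20(0−ω_arm) = −56(1−ω_arm)  ⇒  76·ω_arm = 56  ⇒  ω_arm = 14/19
sun–planet mesh: 20·(0−14/19) = −18·(ω_p−ω_arm)  ⇒  ω_p−ω_arm = 140/171
exact speed ratio = 140/171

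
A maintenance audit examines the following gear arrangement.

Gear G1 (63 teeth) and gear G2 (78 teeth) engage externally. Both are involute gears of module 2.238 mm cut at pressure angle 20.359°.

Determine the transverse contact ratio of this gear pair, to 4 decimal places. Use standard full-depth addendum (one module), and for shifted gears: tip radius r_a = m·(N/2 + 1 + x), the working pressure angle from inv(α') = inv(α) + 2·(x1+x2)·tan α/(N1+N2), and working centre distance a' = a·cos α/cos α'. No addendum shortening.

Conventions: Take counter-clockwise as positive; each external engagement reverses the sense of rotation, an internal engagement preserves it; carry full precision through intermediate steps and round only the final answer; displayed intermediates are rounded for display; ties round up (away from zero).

1.7863

topology: single-mesh involute geometry — m = 2.238, 63T/78T pair
base radii: r_b1 = 66.093136, r_b2 = 81.829597
tip radii: r_a1 = 72.735000, r_a2 = 89.520000
no profile shift: α' = α, a' = a
action lengths: √(r_a1²−r_b1²) = 30.365731, √(r_a2²−r_b2²) = 36.300792
base pitch p_b = π·m·cos α = 6.591673
CR = (30.365731 + 36.300792 − 157.779000·sin 20.35900°)/6.591673 = 1.786346
contact ratio ≈ 1.7863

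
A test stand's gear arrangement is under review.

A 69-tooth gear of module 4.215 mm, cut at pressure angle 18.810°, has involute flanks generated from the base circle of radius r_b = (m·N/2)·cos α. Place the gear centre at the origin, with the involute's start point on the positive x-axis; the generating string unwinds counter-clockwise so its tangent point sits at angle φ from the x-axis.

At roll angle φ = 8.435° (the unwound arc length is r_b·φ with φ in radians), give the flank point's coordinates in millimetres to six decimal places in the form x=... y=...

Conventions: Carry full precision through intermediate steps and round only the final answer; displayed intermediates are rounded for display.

x=139.134792 y=0.146085

single-mesh involute tooth geometry (69T wheel at module 4.215)
pitch radius r_p = m·N/2 = 4.215·69/2 = 145.417500
base radius r_b = r_p·cos α = 145.417500·cos 18.810° = 137.651188
roll angle φ = 8.435° = 0.14721852 rad
x = r_b·(cos φ + φ·sin φ) = 139.134792
y = r_b·(sin φ − φ·cos φ) = 0.146085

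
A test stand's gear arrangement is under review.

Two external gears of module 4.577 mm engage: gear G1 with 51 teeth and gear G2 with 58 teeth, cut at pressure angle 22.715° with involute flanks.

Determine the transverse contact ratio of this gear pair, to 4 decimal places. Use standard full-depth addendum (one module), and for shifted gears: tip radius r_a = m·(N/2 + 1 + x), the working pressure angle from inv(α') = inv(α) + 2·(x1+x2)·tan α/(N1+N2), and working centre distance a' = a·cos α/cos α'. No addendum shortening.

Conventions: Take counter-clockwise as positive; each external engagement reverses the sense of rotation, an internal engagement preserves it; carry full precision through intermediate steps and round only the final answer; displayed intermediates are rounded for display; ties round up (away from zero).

1.6354

topology: single-mesh involute geometry — m = 4.577, 51T/58T pair
base radii: r_b1 = 107.660854, r_b2 = 122.437834
tip radii: r_a1 = 121.290500, r_a2 = 137.310000
no profile shift: α' = α, a' = a
action lengths: √(r_a1²−r_b1²) = 55.861667, √(r_a2²−r_b2²) = 62.153141
base pitch p_b = π·m·cos α = 13.263786
CR = (55.861667 + 62.153141 − 249.446500·sin 22.71500°)/13.263786 = 1.635404
contact ratio ≈ 1.6354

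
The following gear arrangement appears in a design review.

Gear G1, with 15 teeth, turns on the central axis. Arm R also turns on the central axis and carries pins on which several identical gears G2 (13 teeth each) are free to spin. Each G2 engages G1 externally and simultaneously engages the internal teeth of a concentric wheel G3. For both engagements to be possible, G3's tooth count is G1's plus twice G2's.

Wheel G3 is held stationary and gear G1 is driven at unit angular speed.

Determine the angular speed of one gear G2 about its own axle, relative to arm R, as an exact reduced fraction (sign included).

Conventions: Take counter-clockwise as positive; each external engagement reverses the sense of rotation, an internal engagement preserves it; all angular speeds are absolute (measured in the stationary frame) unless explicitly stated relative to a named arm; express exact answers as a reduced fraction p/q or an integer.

recognized (axles ride arm R): planetary set, 15/13/41 teeth
ring teeth: 15 + 2·13 = 41
15(ω_sun−ω_arm) = −41(ω_ring−ω_arm),  ω_ring = 0, ω_sun = 1
15(1−ω_arm) = −41(0−ω_arm)  ⇒  56·ω_arm = 15  ⇒  ω_arm = 15/56
sun–planet mesh: 15·(1−15/56) = −13·(ω_p−ω_arm)  ⇒  ω_p−ω_arm = -615/728
exact speed ratio = -615/728

-615/728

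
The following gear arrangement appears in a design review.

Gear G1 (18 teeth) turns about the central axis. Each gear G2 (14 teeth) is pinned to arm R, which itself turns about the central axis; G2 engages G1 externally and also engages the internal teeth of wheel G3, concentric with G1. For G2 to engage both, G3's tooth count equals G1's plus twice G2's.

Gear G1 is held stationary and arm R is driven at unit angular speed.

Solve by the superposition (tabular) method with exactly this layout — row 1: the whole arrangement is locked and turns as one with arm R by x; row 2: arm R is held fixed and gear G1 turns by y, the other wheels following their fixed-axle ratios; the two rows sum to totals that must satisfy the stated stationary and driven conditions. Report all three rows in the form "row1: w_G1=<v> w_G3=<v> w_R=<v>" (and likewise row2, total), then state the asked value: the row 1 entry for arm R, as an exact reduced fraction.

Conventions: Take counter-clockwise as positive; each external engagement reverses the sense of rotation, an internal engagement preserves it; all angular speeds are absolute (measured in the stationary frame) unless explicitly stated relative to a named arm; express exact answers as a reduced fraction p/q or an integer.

planetary set (18T centre, 14T on arm, 46T internal) — Willis relation
superposition row 1 [locked train]: every member turns x
row 2 — arm fixed, fixed-axis ratios: sun y, ring −(18/46)·y, arm 0
boundary: total ω_sun = x + y = 0 and total ω_arm = x = 1  ⇒  y = -1, x = 1
row 2 ring = −(18/46)·(-1) = 9/23
totals (row 1 + row 2): sun 1 + (-1) = 0, ring 1 + 9/23 = 32/23, arm 1 + 0 = 1
asked cell (row1, arm) = 1

row1: w_G1=1 w_G3=1 w_R=1
row2: w_G1=-1 w_G3=9/23 w_R=0
total: w_G1=0 w_G3=32/23 w_R=1
asked value: 1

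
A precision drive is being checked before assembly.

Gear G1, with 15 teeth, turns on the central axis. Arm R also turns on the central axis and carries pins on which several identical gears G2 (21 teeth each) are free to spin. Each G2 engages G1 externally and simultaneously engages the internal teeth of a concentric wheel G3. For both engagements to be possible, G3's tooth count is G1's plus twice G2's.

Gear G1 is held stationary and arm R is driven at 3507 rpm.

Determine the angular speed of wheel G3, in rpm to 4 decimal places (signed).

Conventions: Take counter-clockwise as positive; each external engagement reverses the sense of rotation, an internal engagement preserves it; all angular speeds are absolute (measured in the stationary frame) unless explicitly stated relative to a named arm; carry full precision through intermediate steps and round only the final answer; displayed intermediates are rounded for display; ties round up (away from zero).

+4429.8947 rpm

class = planetary set [G3 = 15+2·21 = 57; Willis about the carrier]
normalise by the input: solve with ω_arm = 1, then scale by 3507 rpm
ring teeth: 15 + 2·21 = 57
15(ω_sun−ω_arm) = −57(ω_ring−ω_arm),  ω_sun = 0, ω_arm = 1
ω_ring = 1 − (15/57)(0−1) = 24/19
scale: ω_ring = 24/19 × 3507 rpm = +4429.8947 rpm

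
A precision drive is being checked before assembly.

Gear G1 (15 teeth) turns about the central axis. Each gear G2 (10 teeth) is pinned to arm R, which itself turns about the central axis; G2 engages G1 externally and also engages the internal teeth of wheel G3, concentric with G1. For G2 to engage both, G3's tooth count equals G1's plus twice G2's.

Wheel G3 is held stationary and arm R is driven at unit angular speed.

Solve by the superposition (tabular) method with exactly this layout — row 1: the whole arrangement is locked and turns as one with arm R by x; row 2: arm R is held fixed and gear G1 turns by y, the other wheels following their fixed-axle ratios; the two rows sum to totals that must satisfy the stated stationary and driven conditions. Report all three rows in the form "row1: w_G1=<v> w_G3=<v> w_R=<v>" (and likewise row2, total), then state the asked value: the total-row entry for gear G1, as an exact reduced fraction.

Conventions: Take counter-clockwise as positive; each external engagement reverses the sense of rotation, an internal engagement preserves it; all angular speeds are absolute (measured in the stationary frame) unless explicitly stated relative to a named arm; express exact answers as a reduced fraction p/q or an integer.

class = planetary set [G3 = 15+2·10 = 35; Willis about the carrier]
row 1 (train locked, turned with arm): all members turn x
row 2 (arm held, sun turns y): ω_ring = −(15/35)·y, ω_arm = 0
boundary: total ω_ring = x − (15/35)·y = 0 and total ω_arm = x = 1  ⇒  y = 7/3, x = 1
row 2 ring = −(15/35)·7/3 = -1
totals (row 1 + row 2): sun 1 + 7/3 = 10/3, ring 1 + (-1) = 0, arm 1 + 0 = 1
asked cell (total, sun) = 10/3

row1: w_G1=1 w_G3=1 w_R=1
row2: w_G1=7/3 w_G3=-1 w_R=0
total: w_G1=10/3 w_G3=0 w_R=1
asked value: 10/3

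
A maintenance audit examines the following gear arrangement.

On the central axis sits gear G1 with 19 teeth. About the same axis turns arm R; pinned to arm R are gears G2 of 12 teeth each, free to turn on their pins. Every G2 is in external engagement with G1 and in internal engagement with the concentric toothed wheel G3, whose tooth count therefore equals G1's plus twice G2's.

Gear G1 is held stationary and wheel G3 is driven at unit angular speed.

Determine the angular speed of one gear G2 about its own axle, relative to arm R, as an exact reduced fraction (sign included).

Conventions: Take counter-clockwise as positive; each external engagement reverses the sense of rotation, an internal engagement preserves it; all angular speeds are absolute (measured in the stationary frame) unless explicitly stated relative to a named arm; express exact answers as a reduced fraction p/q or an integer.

planetary set (19T centre, 12T on arm, 43T internal) — Willis relation
ring teeth: 19 + 2·12 = 43
19(ω_sun−ω_arm) = −43(ω_ring−ω_arm),  ω_sun = 0, ω_ring = 1
19(0−ω_arm) = −43(1−ω_arm)  ⇒  62·ω_arm = 43  ⇒  ω_arm = 43/62
sun–planet mesh: 19·(0−43/62) = −12·(ω_p−ω_arm)  ⇒  ω_p−ω_arm = 817/744
exact speed ratio = 817/744

817/744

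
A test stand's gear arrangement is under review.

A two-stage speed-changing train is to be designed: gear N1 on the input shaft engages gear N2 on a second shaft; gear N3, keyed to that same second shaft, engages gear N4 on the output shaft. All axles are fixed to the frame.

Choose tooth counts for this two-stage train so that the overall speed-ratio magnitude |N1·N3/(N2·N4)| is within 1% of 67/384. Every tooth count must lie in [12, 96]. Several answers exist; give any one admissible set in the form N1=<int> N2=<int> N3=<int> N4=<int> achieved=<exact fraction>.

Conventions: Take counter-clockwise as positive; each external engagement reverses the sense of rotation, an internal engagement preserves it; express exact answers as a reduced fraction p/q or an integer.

topology: fixed-axis compound train — 2 stages, target 67/384
target = 67/384 in lowest terms: an exact hit needs N1·N3 = k·67 and N2·N4 = k·384 for one integer k, every count in [12, 96]; additionally prefer no 1:1 stage (N1 ≠ N2, N3 ≠ N4)
k = 1…11: no 1:1-free in-range split of k·67 and k·384 into factor pairs; take k = 12
k = 12: N1·N3 = 804 = 12·67, N2·N4 = 4608 = 48·96
achieved = 12·67/(48·96) = 67/384; |achieved − target| = 0 ≤ 67/38400 ✓

N1=12 N2=48 N3=67 N4=96 achieved=67/384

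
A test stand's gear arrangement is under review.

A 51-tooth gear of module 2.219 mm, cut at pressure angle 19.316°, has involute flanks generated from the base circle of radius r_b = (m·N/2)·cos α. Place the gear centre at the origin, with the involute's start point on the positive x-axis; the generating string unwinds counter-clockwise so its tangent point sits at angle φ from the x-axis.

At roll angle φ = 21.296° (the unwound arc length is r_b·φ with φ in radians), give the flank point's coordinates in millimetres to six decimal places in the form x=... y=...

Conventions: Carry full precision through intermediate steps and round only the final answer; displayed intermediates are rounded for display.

recognized (one wheel, involute flank): single-mesh tooth geometry, m = 2.219, N = 51
pitch radius r_p = m·N/2 = 2.219·51/2 = 56.584500
base radius r_b = r_p·cos α = 56.584500·cos 19.316° = 53.399280
roll angle φ = 21.296° = 0.37168532 rad
x = r_b·(cos φ + φ·sin φ) = 56.961416
y = r_b·(sin φ − φ·cos φ) = 0.901423

x=56.961416 y=0.901423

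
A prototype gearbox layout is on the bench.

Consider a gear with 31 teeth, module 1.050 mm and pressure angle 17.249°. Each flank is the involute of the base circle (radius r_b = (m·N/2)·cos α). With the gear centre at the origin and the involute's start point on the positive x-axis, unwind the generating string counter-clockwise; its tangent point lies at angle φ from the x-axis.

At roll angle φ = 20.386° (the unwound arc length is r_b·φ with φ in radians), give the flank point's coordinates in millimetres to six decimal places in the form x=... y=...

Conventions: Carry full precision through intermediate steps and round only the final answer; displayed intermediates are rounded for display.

x=16.495955 y=0.230428

single-mesh involute tooth geometry (31T wheel at module 1.050)
pitch radius r_p = m·N/2 = 1.050·31/2 = 16.275000
base radius r_b = r_p·cos α = 16.275000·cos 17.249° = 15.543034
roll angle φ = 20.386° = 0.35580282 rad
x = r_b·(cos φ + φ·sin φ) = 16.495955
y = r_b·(sin φ − φ·cos φ) = 0.230428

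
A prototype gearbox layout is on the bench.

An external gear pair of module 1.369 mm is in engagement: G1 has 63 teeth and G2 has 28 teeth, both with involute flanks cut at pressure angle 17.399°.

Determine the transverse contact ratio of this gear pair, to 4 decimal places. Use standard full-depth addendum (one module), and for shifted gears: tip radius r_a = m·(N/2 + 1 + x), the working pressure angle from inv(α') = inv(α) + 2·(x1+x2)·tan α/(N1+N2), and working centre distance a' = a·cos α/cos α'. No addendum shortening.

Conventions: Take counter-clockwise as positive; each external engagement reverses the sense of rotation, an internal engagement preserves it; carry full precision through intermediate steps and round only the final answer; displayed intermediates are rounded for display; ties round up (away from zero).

single-mesh involute tooth geometry (63T engaging 28T at module 1.369)
base radii: r_b1 = 41.150408, r_b2 = 18.289070
tip radii: r_a1 = 44.492500, r_a2 = 20.535000
no profile shift: α' = α, a' = a
action lengths: √(r_a1²−r_b1²) = 16.918229, √(r_a2²−r_b2²) = 9.337887
base pitch p_b = π·m·cos α = 4.104058
CR = (16.918229 + 9.337887 − 62.289500·sin 17.39900°)/4.104058 = 1.859148
contact ratio ≈ 1.8591

1.8591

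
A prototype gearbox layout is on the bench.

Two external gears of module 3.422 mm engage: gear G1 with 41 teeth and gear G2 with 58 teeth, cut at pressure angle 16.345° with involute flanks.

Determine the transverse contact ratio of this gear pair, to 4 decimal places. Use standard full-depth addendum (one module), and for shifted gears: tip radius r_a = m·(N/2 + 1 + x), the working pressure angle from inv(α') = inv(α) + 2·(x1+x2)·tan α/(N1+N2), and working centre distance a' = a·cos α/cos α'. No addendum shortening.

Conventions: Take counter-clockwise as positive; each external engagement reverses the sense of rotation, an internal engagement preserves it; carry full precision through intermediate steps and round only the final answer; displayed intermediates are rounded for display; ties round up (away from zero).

class = single-mesh tooth geometry [involute pair 41T × 58T, m = 3.422]
base radii: r_b1 = 67.315817, r_b2 = 95.227253
tip radii: r_a1 = 73.573000, r_a2 = 102.660000
no profile shift: α' = α, a' = a
action lengths: √(r_a1²−r_b1²) = 29.691197, √(r_a2²−r_b2²) = 38.351610
base pitch p_b = π·m·cos α = 10.316043
CR = (29.691197 + 38.351610 − 169.389000·sin 16.34500°)/10.316043 = 1.974912
contact ratio ≈ 1.9749

1.9749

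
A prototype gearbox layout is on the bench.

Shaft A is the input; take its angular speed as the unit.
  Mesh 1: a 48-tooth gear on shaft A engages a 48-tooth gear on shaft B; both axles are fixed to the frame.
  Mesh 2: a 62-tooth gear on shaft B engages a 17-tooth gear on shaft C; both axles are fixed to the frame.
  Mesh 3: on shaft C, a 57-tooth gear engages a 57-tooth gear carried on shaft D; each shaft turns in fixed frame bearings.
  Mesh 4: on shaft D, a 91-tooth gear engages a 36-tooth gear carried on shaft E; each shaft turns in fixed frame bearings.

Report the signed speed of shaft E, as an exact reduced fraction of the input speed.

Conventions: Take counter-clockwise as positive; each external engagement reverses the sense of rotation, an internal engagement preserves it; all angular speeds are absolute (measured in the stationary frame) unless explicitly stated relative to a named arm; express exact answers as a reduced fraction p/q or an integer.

4-mesh fixed-axis compound train (all bearings frame-fixed)
mesh 1 [48T→48T]: |ω|/ω_in = 1×48/48 = 1, sense flips to −
mesh 2 [62T→17T]: |ω|/ω_in = 1×62/17 = 62/17, sense flips to +
mesh 3 [57T→57T]: |ω|/ω_in = (62/17)×57/57 = 62/17, sense flips to −
mesh 4 [91T→36T]: |ω|/ω_in = (62/17)×91/36 = 2821/306, sense flips to +
signed output speed (× input speed) = 2821/306

2821/306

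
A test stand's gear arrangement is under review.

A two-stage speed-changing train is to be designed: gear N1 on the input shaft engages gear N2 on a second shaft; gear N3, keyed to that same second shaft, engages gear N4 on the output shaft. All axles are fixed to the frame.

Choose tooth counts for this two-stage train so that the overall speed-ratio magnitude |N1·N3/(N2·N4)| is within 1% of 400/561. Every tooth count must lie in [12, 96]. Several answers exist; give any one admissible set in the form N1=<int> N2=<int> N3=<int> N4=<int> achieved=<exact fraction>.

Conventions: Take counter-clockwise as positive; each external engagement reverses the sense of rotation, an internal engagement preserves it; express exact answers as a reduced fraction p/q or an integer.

class = fixed-axis compound train [2-stage, 400/561 wanted]
target = 400/561 in lowest terms: an exact hit needs N1·N3 = k·400 and N2·N4 = k·561 for one integer k, every count in [12, 96]; additionally prefer no 1:1 stage (N1 ≠ N2, N3 ≠ N4)
k = 1: N1·N3 = 400 = 16·25, N2·N4 = 561 = 17·33
achieved = 16·25/(17·33) = 400/561; |achieved − target| = 0 ≤ 4/561 ✓

N1=16 N2=17 N3=25 N4=33 achieved=400/561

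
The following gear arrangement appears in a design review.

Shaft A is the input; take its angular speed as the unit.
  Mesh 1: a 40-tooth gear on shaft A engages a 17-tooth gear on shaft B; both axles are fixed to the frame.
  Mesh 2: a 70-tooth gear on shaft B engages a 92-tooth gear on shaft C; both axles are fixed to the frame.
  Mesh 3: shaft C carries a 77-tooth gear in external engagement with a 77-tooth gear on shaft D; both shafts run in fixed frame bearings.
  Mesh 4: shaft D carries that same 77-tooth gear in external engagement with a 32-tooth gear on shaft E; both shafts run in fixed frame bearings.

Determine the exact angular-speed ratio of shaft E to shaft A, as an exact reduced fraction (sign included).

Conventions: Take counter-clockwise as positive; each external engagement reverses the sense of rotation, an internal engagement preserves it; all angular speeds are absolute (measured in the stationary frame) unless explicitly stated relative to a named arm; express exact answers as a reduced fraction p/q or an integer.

13475/3128

class = fixed-axis compound train [4 meshes; 4 ratios multiply, 4 sense flips]
mesh 1 [40T→17T]: running ratio 40/17, sense −
mesh 2 [70T→92T]: running ratio 700/391, sense +
mesh 3 [77T→77T]: running ratio 700/391, sense −
mesh 4 [77T→32T]: running ratio 13475/3128, sense +
ω_out/ω_in = 13475/3128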